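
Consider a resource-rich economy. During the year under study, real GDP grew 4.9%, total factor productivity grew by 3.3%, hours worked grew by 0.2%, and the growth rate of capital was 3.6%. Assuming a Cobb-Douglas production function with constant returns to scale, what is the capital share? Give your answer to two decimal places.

gY = gA + α·gK + (1−α)·gL, so gY − gA − gL = α(gK − gL).
4.9 − 3.3 − 0.2 = α × (3.6 − 0.2).
1.4 = 3.4 α, so α = 0.4118.

α = 0.41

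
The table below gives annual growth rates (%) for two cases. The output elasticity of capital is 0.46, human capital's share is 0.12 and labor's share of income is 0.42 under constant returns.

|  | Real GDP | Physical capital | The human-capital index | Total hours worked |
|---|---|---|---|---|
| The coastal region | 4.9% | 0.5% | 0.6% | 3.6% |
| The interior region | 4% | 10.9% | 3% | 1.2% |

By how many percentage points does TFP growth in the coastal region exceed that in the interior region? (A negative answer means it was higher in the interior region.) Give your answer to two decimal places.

4.96 percentage points

Labor's share = 1 − 0.46 − 0.12 = 0.42.
The coastal region: TFP = 4.9 − 0.23 − 0.072 − 1.512 = 3.086%.
The interior region: TFP = 4 − 5.014 − 0.36 − 0.504 = -1.878%.
Difference = 3.086 − (-1.878) = 4.964 pp.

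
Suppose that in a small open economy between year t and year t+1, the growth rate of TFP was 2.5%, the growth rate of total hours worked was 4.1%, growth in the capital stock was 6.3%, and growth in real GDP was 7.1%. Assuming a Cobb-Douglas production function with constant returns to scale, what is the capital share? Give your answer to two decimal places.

0.23

gY = gA + α·gK + (1−α)·gL, so gY − gA − gL = α(gK − gL).
7.1 − 2.5 − 4.1 = α × (6.3 − 4.1).
0.5 = 2.2 α, so α = 0.2273.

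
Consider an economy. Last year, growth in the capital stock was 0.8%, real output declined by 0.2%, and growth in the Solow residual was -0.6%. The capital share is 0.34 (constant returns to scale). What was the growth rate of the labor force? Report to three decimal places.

The labor force growth was 0.194%.

Labor's share = 1 − 0.34 = 0.66.
gY = gA + 0.34×0.8 + 0.66×g.
0.66×g = -0.2 + 0.6 − 0.272 = 0.128.
g = 0.128 / 0.66 = 0.19394%.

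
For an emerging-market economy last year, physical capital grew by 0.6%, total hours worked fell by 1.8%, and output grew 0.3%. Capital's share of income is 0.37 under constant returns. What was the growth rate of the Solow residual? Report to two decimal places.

1.21%

Labor's share = 1 − 0.37 = 0.63.
Physical capital: 0.37 × 0.6 = 0.222 pp.
Total hours worked: 0.63 × (-1.8) = -1.134 pp.
TFP growth = 0.3 + 0.912 = 1.212%.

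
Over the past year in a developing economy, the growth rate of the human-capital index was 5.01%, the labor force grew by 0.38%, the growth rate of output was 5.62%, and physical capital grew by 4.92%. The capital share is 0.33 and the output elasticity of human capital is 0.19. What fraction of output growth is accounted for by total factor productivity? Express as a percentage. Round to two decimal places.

Total factor productivity accounted for 50.93% of growth.

Labor's share = 1 − 0.33 − 0.19 = 0.48.
Physical capital: 0.33 × 4.92 = 1.6236 pp.
The human-capital index: 0.19 × 5.01 = 0.9519 pp.
The labor force: 0.48 × 0.38 = 0.1824 pp.
TFP growth = 5.62 − 2.7579 = 2.8621%.
TFP share of growth = 2.8621 / 5.62 × 100 = 50.927%.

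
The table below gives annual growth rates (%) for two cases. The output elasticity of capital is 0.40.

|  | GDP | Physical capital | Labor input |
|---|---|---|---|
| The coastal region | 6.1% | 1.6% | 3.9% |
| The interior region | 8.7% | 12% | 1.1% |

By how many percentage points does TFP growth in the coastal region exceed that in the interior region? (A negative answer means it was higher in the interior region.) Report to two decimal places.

Labor's share = 1 − 0.4 = 0.6.
The coastal region: TFP = 6.1 − 0.64 − 2.34 = 3.12%.
The interior region: TFP = 8.7 − 4.8 − 0.66 = 3.24%.
Difference = 3.12 − (3.24) = -0.12 pp.

-0.12 percentage points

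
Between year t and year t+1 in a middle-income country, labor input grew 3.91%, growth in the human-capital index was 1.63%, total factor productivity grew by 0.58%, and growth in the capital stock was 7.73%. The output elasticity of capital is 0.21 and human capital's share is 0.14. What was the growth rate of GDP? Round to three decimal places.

GDP grew 4.973%.

Labor's share = 1 − 0.21 − 0.14 = 0.65.
The capital stock: 0.21 × 7.73 = 1.6233 pp.
The human-capital index: 0.14 × 1.63 = 0.2282 pp.
Labor input: 0.65 × 3.91 = 2.5415 pp.
Output growth = 0.58 + 4.393 = 4.973%.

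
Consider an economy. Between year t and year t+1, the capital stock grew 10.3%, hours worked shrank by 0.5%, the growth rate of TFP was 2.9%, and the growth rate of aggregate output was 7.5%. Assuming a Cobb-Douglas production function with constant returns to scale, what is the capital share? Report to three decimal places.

gY = gA + α·gK + (1−α)·gL, so gY − gA − gL = α(gK − gL).
7.5 − 2.9 + 0.5 = α × (10.3 − (-0.5)).
5.1 = 10.8 α, so α = 0.47222.

The capital share is 0.472.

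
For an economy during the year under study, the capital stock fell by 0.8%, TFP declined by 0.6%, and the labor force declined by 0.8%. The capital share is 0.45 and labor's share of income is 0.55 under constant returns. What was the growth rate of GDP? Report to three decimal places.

Labor's share = 1 − 0.45 = 0.55.
The capital stock: 0.45 × (-0.8) = -0.36 pp.
The labor force: 0.55 × (-0.8) = -0.44 pp.
Output growth = -0.6 + (-0.8) = -1.4%.

-1.400%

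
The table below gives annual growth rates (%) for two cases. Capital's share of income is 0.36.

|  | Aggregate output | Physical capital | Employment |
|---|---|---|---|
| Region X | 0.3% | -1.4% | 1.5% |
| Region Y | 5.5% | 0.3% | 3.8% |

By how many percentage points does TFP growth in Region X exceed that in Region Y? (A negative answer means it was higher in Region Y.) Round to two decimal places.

-3.12 percentage points

Labor's share = 1 − 0.36 = 0.64.
Region X: TFP = 0.3 + 0.504 − 0.96 = -0.156%.
Region Y: TFP = 5.5 − 0.108 − 2.432 = 2.96%.
Difference = -0.156 − (2.96) = -3.116 pp.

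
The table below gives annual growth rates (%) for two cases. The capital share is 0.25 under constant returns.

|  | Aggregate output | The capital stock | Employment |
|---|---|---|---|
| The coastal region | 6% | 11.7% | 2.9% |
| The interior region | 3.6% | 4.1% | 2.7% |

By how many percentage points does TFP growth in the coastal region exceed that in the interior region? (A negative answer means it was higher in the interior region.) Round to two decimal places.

Labor's share = 1 − 0.25 = 0.75.
The coastal region: TFP = 6 − 2.925 − 2.175 = 0.9%.
The interior region: TFP = 3.6 − 1.025 − 2.025 = 0.55%.
Difference = 0.9 − (0.55) = 0.35 pp.

0.35 percentage points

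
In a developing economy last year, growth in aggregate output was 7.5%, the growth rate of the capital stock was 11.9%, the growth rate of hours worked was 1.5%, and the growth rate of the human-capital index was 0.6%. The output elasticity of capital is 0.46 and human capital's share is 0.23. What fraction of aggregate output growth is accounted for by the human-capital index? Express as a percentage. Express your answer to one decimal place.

1.8%

The human-capital index contributed 0.23 × 0.6 = 0.138 pp.
Share of growth = 0.138 / 7.5 × 100 = 1.84%.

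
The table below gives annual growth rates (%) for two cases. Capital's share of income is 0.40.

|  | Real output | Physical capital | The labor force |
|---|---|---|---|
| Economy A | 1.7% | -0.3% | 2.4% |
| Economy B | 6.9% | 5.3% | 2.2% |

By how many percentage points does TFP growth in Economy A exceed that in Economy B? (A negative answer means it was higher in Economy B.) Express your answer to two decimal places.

-3.08 percentage points

Labor's share = 1 − 0.4 = 0.6.
Economy A: TFP = 1.7 + 0.12 − 1.44 = 0.38%.
Economy B: TFP = 6.9 − 2.12 − 1.32 = 3.46%.
Difference = 0.38 − (3.46) = -3.08 pp.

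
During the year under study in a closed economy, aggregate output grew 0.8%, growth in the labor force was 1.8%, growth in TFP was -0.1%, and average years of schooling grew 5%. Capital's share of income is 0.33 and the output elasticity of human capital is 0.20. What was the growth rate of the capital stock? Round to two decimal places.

-2.87%

Labor's share = 1 − 0.33 − 0.2 = 0.47.
gY = gA + 0.2×5 + 0.47×1.8 + 0.33×g.
0.33×g = 0.8 + 0.1 − 1.846 = -0.946.
g = -0.946 / 0.33 = -2.8667%.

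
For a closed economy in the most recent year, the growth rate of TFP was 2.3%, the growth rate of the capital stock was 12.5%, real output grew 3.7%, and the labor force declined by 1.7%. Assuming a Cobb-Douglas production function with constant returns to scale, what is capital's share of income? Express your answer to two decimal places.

gY = gA + α·gK + (1−α)·gL, so gY − gA − gL = α(gK − gL).
3.7 − 2.3 + 1.7 = α × (12.5 − (-1.7)).
3.1 = 14.2 α, so α = 0.2183.

Capital's share of income is 0.22.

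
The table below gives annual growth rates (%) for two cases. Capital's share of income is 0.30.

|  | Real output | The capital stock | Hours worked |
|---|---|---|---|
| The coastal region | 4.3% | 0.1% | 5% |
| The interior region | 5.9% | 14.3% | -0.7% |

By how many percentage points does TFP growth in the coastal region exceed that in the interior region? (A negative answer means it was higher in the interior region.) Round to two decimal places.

Labor's share = 1 − 0.3 = 0.7.
The coastal region: TFP = 4.3 − 0.03 − 3.5 = 0.77%.
The interior region: TFP = 5.9 − 4.29 + 0.49 = 2.1%.
Difference = 0.77 − (2.1) = -1.33 pp.

-1.33 percentage points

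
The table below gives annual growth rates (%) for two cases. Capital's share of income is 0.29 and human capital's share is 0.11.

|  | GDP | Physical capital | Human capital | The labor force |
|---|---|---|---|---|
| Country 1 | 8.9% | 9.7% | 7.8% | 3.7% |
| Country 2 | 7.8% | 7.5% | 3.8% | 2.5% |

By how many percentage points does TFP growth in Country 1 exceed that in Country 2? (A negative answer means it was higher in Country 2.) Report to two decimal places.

-0.70 percentage points

Labor's share = 1 − 0.29 − 0.11 = 0.6.
Country 1: TFP = 8.9 − 2.813 − 0.858 − 2.22 = 3.009%.
Country 2: TFP = 7.8 − 2.175 − 0.418 − 1.5 = 3.707%.
Difference = 3.009 − (3.707) = -0.698 pp.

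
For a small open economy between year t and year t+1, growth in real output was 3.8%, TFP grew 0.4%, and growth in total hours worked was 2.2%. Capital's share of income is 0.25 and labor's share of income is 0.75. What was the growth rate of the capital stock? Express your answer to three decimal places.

The capital stock growth was 7.000%.

Labor's share = 1 − 0.25 = 0.75.
gY = gA + 0.75×2.2 + 0.25×g.
0.25×g = 3.8 − 0.4 − 1.65 = 1.75.
g = 1.75 / 0.25 = 7%.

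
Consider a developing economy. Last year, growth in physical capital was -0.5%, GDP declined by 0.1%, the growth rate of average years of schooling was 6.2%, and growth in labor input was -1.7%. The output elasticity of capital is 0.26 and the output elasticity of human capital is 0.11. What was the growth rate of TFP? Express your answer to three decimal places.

0.419%

Labor's share = 1 − 0.26 − 0.11 = 0.63.
Physical capital: 0.26 × (-0.5) = -0.13 pp.
Average years of schooling: 0.11 × 6.2 = 0.682 pp.
Labor input: 0.63 × (-1.7) = -1.071 pp.
TFP growth = -0.1 + 0.519 = 0.419%.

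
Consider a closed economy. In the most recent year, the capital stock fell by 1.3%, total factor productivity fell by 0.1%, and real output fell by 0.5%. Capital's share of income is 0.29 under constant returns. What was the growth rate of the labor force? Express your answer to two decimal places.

-0.03%

Labor's share = 1 − 0.29 = 0.71.
gY = gA + 0.29×(-1.3) + 0.71×g.
0.71×g = -0.5 + 0.1 + 0.377 = -0.023.
g = -0.023 / 0.71 = -0.0324%.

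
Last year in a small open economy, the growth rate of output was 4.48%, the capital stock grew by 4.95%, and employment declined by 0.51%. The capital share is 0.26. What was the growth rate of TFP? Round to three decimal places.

3.570%

Labor's share = 1 − 0.26 = 0.74.
The capital stock: 0.26 × 4.95 = 1.287 pp.
Employment: 0.74 × (-0.51) = -0.3774 pp.
TFP growth = 4.48 − 0.9096 = 3.5704%.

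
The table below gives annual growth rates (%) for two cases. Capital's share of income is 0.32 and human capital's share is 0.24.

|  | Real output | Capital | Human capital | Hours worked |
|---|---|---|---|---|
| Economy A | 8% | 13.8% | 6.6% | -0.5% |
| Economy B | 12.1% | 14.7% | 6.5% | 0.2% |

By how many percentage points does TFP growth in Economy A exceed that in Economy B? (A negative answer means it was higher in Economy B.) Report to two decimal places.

Labor's share = 1 − 0.32 − 0.24 = 0.44.
Economy A: TFP = 8 − 4.416 − 1.584 + 0.22 = 2.22%.
Economy B: TFP = 12.1 − 4.704 − 1.56 − 0.088 = 5.748%.
Difference = 2.22 − (5.748) = -3.528 pp.

-3.53 percentage points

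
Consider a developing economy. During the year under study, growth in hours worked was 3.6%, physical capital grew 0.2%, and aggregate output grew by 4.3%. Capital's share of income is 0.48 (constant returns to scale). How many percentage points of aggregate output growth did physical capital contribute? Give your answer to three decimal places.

Contribution = share × growth = 0.48 × 0.2 = 0.096 pp.

0.096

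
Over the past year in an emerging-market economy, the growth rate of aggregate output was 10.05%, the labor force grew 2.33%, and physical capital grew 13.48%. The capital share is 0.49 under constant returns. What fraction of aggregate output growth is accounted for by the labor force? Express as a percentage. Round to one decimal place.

Labor's share = 1 − 0.49 = 0.51.
The labor force contributed 0.51 × 2.33 = 1.1883 pp.
Share of growth = 1.1883 / 10.05 × 100 = 11.824%.

11.8%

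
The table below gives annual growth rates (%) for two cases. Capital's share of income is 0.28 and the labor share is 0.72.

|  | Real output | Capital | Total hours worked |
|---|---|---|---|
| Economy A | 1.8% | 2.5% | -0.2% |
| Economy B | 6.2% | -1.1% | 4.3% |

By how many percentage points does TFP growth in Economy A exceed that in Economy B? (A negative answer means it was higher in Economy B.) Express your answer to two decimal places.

-2.17 percentage points

Labor's share = 1 − 0.28 = 0.72.
Economy A: TFP = 1.8 − 0.7 + 0.144 = 1.244%.
Economy B: TFP = 6.2 + 0.308 − 3.096 = 3.412%.
Difference = 1.244 − (3.412) = -2.168 pp.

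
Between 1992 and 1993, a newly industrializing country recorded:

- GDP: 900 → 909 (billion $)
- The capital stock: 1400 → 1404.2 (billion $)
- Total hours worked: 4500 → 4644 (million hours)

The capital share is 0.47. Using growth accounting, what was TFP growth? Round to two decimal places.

-0.84%

GDP growth = (909 − 900) / 900 = 1%.
The capital stock growth = (1404.2 − 1400) / 1400 = 0.3%.
Total hours worked growth = (4644 − 4500) / 4500 = 3.2%.
Labor's share = 1 − 0.47 = 0.53.
The capital stock: 0.47 × 0.3 = 0.141 pp.
Total hours worked: 0.53 × 3.2 = 1.696 pp.
TFP growth = 1 − 1.837 = -0.837%.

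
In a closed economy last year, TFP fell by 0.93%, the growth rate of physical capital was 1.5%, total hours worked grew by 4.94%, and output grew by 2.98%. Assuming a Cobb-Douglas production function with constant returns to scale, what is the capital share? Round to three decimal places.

gY = gA + α·gK + (1−α)·gL, so gY − gA − gL = α(gK − gL).
2.98 + 0.93 − 4.94 = α × (1.5 − 4.94).
-1.03 = -3.44 α, so α = 0.29942.

0.299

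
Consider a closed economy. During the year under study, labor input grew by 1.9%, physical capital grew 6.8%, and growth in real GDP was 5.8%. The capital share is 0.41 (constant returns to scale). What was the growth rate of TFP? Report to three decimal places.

Labor's share = 1 − 0.41 = 0.59.
Physical capital: 0.41 × 6.8 = 2.788 pp.
Labor input: 0.59 × 1.9 = 1.121 pp.
TFP growth = 5.8 − 3.909 = 1.891%.

TFP growth was 1.891%.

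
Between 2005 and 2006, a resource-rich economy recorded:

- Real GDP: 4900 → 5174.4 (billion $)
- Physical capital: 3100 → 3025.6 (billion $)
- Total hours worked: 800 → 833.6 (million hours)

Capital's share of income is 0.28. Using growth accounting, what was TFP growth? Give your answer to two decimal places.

Real GDP growth = (5174.4 − 4900) / 4900 = 5.6%.
Physical capital growth = (3025.6 − 3100) / 3100 = -2.4%.
Total hours worked growth = (833.6 − 800) / 800 = 4.2%.
Labor's share = 1 − 0.28 = 0.72.
Physical capital: 0.28 × (-2.4) = -0.672 pp.
Total hours worked: 0.72 × 4.2 = 3.024 pp.
TFP growth = 5.6 − 2.352 = 3.248%.

TFP grew 3.25%.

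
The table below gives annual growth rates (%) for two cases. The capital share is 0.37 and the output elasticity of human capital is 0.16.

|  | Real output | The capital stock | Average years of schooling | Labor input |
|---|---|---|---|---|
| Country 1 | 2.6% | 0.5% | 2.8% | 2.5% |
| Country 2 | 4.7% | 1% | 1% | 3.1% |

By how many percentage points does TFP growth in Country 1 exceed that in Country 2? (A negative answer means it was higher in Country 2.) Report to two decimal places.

-1.92 percentage points

Labor's share = 1 − 0.37 − 0.16 = 0.47.
Country 1: TFP = 2.6 − 0.185 − 0.448 − 1.175 = 0.792%.
Country 2: TFP = 4.7 − 0.37 − 0.16 − 1.457 = 2.713%.
Difference = 0.792 − (2.713) = -1.921 pp.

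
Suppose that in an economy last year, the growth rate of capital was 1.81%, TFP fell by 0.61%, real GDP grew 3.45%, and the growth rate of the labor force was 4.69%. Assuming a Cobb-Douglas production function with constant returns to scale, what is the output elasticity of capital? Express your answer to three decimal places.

α = 0.219

gY = gA + α·gK + (1−α)·gL, so gY − gA − gL = α(gK − gL).
3.45 + 0.61 − 4.69 = α × (1.81 − 4.69).
-0.63 = -2.88 α, so α = 0.21875.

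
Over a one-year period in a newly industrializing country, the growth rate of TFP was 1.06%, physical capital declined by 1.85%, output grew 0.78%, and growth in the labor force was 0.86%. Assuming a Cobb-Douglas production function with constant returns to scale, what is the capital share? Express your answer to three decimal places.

gY = gA + α·gK + (1−α)·gL, so gY − gA − gL = α(gK − gL).
0.78 − 1.06 − 0.86 = α × (-1.85 − 0.86).
-1.14 = -2.71 α, so α = 0.42066.

0.421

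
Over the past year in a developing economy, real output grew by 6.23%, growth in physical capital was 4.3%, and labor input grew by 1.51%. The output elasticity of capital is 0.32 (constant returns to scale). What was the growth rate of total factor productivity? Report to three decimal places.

3.827%

Labor's share = 1 − 0.32 = 0.68.
Physical capital: 0.32 × 4.3 = 1.376 pp.
Labor input: 0.68 × 1.51 = 1.0268 pp.
TFP growth = 6.23 − 2.4028 = 3.8272%.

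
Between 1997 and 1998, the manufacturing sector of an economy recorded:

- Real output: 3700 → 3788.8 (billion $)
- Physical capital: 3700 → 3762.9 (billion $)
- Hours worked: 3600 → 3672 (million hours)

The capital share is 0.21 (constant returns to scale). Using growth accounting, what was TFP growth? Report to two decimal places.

Real output growth = (3788.8 − 3700) / 3700 = 2.4%.
Physical capital growth = (3762.9 − 3700) / 3700 = 1.7%.
Hours worked growth = (3672 − 3600) / 3600 = 2%.
Labor's share = 1 − 0.21 = 0.79.
Physical capital: 0.21 × 1.7 = 0.357 pp.
Hours worked: 0.79 × 2 = 1.58 pp.
TFP growth = 2.4 − 1.937 = 0.463%.

TFP grew 0.46%.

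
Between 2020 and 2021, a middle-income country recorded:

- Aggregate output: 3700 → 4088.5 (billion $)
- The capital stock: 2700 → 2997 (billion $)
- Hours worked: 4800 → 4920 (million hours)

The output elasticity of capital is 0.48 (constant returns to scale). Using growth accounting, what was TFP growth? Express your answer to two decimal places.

TFP grew 3.92%.

Aggregate output growth = (4088.5 − 3700) / 3700 = 10.5%.
The capital stock growth = (2997 − 2700) / 2700 = 11%.
Hours worked growth = (4920 − 4800) / 4800 = 2.5%.
Labor's share = 1 − 0.48 = 0.52.
The capital stock: 0.48 × 11 = 5.28 pp.
Hours worked: 0.52 × 2.5 = 1.3 pp.
TFP growth = 10.5 − 6.58 = 3.92%.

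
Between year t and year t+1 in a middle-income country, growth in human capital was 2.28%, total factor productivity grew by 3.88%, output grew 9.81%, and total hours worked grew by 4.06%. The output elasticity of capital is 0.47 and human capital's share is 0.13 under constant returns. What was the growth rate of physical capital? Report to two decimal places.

Labor's share = 1 − 0.47 − 0.13 = 0.4.
gY = gA + 0.13×2.28 + 0.4×4.06 + 0.47×g.
0.47×g = 9.81 − 3.88 − 1.9204 = 4.0096.
g = 4.0096 / 0.47 = 8.5311%.

8.53%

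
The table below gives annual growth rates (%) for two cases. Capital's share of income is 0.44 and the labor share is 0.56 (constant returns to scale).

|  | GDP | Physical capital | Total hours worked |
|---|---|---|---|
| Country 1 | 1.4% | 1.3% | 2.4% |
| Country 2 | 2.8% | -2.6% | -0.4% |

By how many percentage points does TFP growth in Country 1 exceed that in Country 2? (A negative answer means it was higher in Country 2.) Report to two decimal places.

Labor's share = 1 − 0.44 = 0.56.
Country 1: TFP = 1.4 − 0.572 − 1.344 = -0.516%.
Country 2: TFP = 2.8 + 1.144 + 0.224 = 4.168%.
Difference = -0.516 − (4.168) = -4.684 pp.

-4.68 percentage points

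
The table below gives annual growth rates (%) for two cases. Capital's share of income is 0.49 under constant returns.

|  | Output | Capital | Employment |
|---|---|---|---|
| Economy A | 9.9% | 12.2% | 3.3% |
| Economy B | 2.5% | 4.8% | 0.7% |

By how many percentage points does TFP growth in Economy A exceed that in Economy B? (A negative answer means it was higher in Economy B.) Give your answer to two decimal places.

Labor's share = 1 − 0.49 = 0.51.
Economy A: TFP = 9.9 − 5.978 − 1.683 = 2.239%.
Economy B: TFP = 2.5 − 2.352 − 0.357 = -0.209%.
Difference = 2.239 − (-0.209) = 2.448 pp.

2.45 percentage points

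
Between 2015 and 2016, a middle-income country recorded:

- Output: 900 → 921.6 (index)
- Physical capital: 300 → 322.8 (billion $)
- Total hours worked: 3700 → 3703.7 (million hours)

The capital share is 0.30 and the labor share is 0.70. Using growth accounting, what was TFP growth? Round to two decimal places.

Output growth = (921.6 − 900) / 900 = 2.4%.
Physical capital growth = (322.8 − 300) / 300 = 7.6%.
Total hours worked growth = (3703.7 − 3700) / 3700 = 0.1%.
Labor's share = 1 − 0.3 = 0.7.
Physical capital: 0.3 × 7.6 = 2.28 pp.
Total hours worked: 0.7 × 0.1 = 0.07 pp.
TFP growth = 2.4 − 2.35 = 0.05%.

0.05%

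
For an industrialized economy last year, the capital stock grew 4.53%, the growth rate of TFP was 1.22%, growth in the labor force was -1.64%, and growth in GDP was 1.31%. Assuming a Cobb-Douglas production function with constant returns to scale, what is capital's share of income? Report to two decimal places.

gY = gA + α·gK + (1−α)·gL, so gY − gA − gL = α(gK − gL).
1.31 − 1.22 + 1.64 = α × (4.53 − (-1.64)).
1.73 = 6.17 α, so α = 0.2804.

0.28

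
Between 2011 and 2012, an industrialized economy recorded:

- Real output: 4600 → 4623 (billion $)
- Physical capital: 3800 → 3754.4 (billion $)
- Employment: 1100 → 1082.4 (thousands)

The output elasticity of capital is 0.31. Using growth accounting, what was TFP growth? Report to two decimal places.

1.98%

Real output growth = (4623 − 4600) / 4600 = 0.5%.
Physical capital growth = (3754.4 − 3800) / 3800 = -1.2%.
Employment growth = (1082.4 − 1100) / 1100 = -1.6%.
Labor's share = 1 − 0.31 = 0.69.
Physical capital: 0.31 × (-1.2) = -0.372 pp.
Employment: 0.69 × (-1.6) = -1.104 pp.
TFP growth = 0.5 + 1.476 = 1.976%.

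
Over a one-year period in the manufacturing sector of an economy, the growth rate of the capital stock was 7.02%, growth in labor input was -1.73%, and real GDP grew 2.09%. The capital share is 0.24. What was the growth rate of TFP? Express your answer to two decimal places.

TFP grew 1.72%.

Labor's share = 1 − 0.24 = 0.76.
The capital stock: 0.24 × 7.02 = 1.6848 pp.
Labor input: 0.76 × (-1.73) = -1.3148 pp.
TFP growth = 2.09 − 0.37 = 1.72%.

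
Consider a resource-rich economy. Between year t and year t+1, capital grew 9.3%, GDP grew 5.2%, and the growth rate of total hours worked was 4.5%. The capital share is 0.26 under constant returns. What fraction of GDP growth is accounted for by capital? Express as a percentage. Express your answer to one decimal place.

Capital contributed 0.26 × 9.3 = 2.418 pp.
Share of growth = 2.418 / 5.2 × 100 = 46.5%.

Capital accounted for 46.5% of growth.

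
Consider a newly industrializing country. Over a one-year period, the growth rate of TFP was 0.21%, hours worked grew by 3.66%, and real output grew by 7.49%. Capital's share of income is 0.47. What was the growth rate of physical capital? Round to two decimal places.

11.36%

Labor's share = 1 − 0.47 = 0.53.
gY = gA + 0.53×3.66 + 0.47×g.
0.47×g = 7.49 − 0.21 − 1.9398 = 5.3402.
g = 5.3402 / 0.47 = 11.3621%.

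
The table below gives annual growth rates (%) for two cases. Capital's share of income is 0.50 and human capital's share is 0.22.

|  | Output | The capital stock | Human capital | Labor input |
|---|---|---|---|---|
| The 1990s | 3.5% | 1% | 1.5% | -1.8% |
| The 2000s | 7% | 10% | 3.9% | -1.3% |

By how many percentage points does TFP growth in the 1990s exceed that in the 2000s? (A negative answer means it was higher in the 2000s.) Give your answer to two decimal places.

Labor's share = 1 − 0.5 − 0.22 = 0.28.
The 1990s: TFP = 3.5 − 0.5 − 0.33 + 0.504 = 3.174%.
The 2000s: TFP = 7 − 5 − 0.858 + 0.364 = 1.506%.
Difference = 3.174 − (1.506) = 1.668 pp.

1.67 percentage points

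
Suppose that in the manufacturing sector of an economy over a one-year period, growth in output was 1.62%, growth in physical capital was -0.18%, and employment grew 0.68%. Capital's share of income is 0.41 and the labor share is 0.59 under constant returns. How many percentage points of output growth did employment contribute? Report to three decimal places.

0.401 percentage points

Labor's share = 1 − 0.41 = 0.59.
Contribution = share × growth = 0.59 × 0.68 = 0.4012 pp.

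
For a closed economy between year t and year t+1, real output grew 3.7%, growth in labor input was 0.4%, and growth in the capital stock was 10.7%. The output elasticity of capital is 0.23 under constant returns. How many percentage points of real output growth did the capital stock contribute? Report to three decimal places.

2.461 percentage points

Contribution = share × growth = 0.23 × 10.7 = 2.461 pp.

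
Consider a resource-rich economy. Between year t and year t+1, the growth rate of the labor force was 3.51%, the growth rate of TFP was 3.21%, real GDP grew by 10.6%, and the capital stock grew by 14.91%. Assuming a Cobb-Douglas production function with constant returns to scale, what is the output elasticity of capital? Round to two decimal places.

α = 0.34

gY = gA + α·gK + (1−α)·gL, so gY − gA − gL = α(gK − gL).
10.6 − 3.21 − 3.51 = α × (14.91 − 3.51).
3.88 = 11.4 α, so α = 0.3404.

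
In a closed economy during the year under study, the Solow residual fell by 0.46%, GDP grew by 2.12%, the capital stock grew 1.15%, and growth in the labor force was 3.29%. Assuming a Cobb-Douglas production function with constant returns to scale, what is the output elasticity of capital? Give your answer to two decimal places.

gY = gA + α·gK + (1−α)·gL, so gY − gA − gL = α(gK − gL).
2.12 + 0.46 − 3.29 = α × (1.15 − 3.29).
-0.71 = -2.14 α, so α = 0.3318.

The output elasticity of capital is 0.33.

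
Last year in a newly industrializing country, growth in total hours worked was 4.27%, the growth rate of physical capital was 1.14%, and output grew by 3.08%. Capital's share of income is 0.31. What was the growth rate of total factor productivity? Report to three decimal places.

Labor's share = 1 − 0.31 = 0.69.
Physical capital: 0.31 × 1.14 = 0.3534 pp.
Total hours worked: 0.69 × 4.27 = 2.9463 pp.
TFP growth = 3.08 − 3.2997 = -0.2197%.

-0.220%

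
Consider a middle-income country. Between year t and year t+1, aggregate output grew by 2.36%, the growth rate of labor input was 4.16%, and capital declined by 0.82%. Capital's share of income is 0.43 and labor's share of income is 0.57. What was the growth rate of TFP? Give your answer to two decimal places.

Labor's share = 1 − 0.43 = 0.57.
Capital: 0.43 × (-0.82) = -0.3526 pp.
Labor input: 0.57 × 4.16 = 2.3712 pp.
TFP growth = 2.36 − 2.0186 = 0.3414%.

TFP grew 0.34%.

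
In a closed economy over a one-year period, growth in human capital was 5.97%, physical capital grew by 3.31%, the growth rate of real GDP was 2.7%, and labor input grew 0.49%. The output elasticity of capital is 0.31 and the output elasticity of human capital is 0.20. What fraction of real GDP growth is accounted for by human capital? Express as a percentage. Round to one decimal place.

44.2%

Human capital contributed 0.2 × 5.97 = 1.194 pp.
Share of growth = 1.194 / 2.7 × 100 = 44.222%.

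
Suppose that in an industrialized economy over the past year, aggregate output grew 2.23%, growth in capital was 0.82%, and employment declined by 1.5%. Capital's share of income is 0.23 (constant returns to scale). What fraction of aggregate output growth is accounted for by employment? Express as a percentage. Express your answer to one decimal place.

Labor's share = 1 − 0.23 = 0.77.
Employment contributed 0.77 × (-1.5) = -1.155 pp.
Share of growth = -1.155 / 2.23 × 100 = -51.794%.

-51.8%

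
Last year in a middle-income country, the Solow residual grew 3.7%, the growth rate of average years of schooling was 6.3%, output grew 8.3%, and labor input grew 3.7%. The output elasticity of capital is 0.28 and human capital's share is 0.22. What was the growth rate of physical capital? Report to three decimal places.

4.871%

Labor's share = 1 − 0.28 − 0.22 = 0.5.
gY = gA + 0.22×6.3 + 0.5×3.7 + 0.28×g.
0.28×g = 8.3 − 3.7 − 3.236 = 1.364.
g = 1.364 / 0.28 = 4.87143%.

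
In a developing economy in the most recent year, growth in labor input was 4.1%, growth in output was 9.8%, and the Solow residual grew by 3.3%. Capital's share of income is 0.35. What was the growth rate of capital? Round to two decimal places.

10.96%

Labor's share = 1 − 0.35 = 0.65.
gY = gA + 0.65×4.1 + 0.35×g.
0.35×g = 9.8 − 3.3 − 2.665 = 3.835.
g = 3.835 / 0.35 = 10.9571%.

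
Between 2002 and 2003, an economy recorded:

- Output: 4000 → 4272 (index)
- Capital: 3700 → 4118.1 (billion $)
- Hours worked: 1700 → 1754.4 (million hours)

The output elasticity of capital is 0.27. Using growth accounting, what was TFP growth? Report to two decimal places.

TFP grew 1.41%.

Output growth = (4272 − 4000) / 4000 = 6.8%.
Capital growth = (4118.1 − 3700) / 3700 = 11.3%.
Hours worked growth = (1754.4 − 1700) / 1700 = 3.2%.
Labor's share = 1 − 0.27 = 0.73.
Capital: 0.27 × 11.3 = 3.051 pp.
Hours worked: 0.73 × 3.2 = 2.336 pp.
TFP growth = 6.8 − 5.387 = 1.413%.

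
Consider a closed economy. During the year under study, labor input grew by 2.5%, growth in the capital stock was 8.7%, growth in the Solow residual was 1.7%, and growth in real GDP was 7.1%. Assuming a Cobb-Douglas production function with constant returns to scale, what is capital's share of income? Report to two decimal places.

0.47

gY = gA + α·gK + (1−α)·gL, so gY − gA − gL = α(gK − gL).
7.1 − 1.7 − 2.5 = α × (8.7 − 2.5).
2.9 = 6.2 α, so α = 0.4677.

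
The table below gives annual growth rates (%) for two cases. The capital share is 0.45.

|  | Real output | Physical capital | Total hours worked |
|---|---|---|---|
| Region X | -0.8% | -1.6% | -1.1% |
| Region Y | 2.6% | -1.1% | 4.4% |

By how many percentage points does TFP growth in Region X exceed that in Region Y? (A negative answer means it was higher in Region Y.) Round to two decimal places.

Labor's share = 1 − 0.45 = 0.55.
Region X: TFP = -0.8 + 0.72 + 0.605 = 0.525%.
Region Y: TFP = 2.6 + 0.495 − 2.42 = 0.675%.
Difference = 0.525 − (0.675) = -0.15 pp.

-0.15 percentage points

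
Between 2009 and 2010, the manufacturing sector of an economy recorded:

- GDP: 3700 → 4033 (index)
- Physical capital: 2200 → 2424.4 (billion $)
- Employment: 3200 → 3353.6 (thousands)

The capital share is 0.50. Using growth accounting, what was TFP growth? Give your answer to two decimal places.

TFP grew 1.50%.

GDP growth = (4033 − 3700) / 3700 = 9%.
Physical capital growth = (2424.4 − 2200) / 2200 = 10.2%.
Employment growth = (3353.6 − 3200) / 3200 = 4.8%.
Labor's share = 1 − 0.5 = 0.5.
Physical capital: 0.5 × 10.2 = 5.1 pp.
Employment: 0.5 × 4.8 = 2.4 pp.
TFP growth = 9 − 7.5 = 1.5%.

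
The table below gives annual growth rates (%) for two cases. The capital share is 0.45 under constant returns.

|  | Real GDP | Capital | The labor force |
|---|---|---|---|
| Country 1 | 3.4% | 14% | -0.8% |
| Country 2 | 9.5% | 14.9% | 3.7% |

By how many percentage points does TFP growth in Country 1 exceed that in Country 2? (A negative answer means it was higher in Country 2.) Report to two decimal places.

-3.22 percentage points

Labor's share = 1 − 0.45 = 0.55.
Country 1: TFP = 3.4 − 6.3 + 0.44 = -2.46%.
Country 2: TFP = 9.5 − 6.705 − 2.035 = 0.76%.
Difference = -2.46 − (0.76) = -3.22 pp.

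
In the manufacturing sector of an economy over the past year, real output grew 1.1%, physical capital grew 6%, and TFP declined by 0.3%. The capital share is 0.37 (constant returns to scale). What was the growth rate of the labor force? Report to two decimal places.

-1.30%

Labor's share = 1 − 0.37 = 0.63.
gY = gA + 0.37×6 + 0.63×g.
0.63×g = 1.1 + 0.3 − 2.22 = -0.82.
g = -0.82 / 0.63 = -1.3016%.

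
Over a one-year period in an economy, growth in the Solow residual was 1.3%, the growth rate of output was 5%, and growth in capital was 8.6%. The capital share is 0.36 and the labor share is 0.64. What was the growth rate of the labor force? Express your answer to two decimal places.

0.94%

Labor's share = 1 − 0.36 = 0.64.
gY = gA + 0.36×8.6 + 0.64×g.
0.64×g = 5 − 1.3 − 3.096 = 0.604.
g = 0.604 / 0.64 = 0.9438%.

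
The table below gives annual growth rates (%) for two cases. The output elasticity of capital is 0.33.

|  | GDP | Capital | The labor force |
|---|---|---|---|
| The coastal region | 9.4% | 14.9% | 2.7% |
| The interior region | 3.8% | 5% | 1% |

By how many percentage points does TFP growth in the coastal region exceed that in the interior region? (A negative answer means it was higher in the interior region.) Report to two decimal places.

1.19 percentage points

Labor's share = 1 − 0.33 = 0.67.
The coastal region: TFP = 9.4 − 4.917 − 1.809 = 2.674%.
The interior region: TFP = 3.8 − 1.65 − 0.67 = 1.48%.
Difference = 2.674 − (1.48) = 1.194 pp.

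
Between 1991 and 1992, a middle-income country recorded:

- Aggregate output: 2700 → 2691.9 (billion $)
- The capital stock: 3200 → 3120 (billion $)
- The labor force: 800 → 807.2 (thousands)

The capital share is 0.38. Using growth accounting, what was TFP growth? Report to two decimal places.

0.09%

Aggregate output growth = (2691.9 − 2700) / 2700 = -0.3%.
The capital stock growth = (3120 − 3200) / 3200 = -2.5%.
The labor force growth = (807.2 − 800) / 800 = 0.9%.
Labor's share = 1 − 0.38 = 0.62.
The capital stock: 0.38 × (-2.5) = -0.95 pp.
The labor force: 0.62 × 0.9 = 0.558 pp.
TFP growth = -0.3 + 0.392 = 0.092%.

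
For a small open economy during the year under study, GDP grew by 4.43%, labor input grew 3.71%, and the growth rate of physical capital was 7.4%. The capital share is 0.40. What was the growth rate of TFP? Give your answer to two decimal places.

Labor's share = 1 − 0.4 = 0.6.
Physical capital: 0.4 × 7.4 = 2.96 pp.
Labor input: 0.6 × 3.71 = 2.226 pp.
TFP growth = 4.43 − 5.186 = -0.756%.

-0.76%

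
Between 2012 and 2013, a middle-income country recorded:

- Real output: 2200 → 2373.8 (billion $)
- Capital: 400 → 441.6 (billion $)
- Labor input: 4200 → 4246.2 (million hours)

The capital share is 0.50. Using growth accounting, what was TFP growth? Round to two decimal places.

Real output growth = (2373.8 − 2200) / 2200 = 7.9%.
Capital growth = (441.6 − 400) / 400 = 10.4%.
Labor input growth = (4246.2 − 4200) / 4200 = 1.1%.
Labor's share = 1 − 0.5 = 0.5.
Capital: 0.5 × 10.4 = 5.2 pp.
Labor input: 0.5 × 1.1 = 0.55 pp.
TFP growth = 7.9 − 5.75 = 2.15%.

TFP grew 2.15%.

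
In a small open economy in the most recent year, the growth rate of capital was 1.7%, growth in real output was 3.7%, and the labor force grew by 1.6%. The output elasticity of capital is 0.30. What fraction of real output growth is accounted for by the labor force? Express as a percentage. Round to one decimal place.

The labor force accounted for 30.3% of growth.

Labor's share = 1 − 0.3 = 0.7.
The labor force contributed 0.7 × 1.6 = 1.12 pp.
Share of growth = 1.12 / 3.7 × 100 = 30.27%.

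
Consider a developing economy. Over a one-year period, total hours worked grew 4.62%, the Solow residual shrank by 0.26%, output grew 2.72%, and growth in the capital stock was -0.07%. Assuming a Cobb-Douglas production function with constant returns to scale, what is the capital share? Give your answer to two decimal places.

0.35

gY = gA + α·gK + (1−α)·gL, so gY − gA − gL = α(gK − gL).
2.72 + 0.26 − 4.62 = α × (-0.07 − 4.62).
-1.64 = -4.69 α, so α = 0.3497.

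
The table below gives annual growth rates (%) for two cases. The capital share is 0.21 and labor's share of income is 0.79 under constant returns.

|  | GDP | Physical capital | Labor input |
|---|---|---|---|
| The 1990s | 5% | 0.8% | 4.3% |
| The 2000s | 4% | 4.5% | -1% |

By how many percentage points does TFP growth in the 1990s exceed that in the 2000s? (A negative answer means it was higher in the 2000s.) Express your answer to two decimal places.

-2.41 percentage points

Labor's share = 1 − 0.21 = 0.79.
The 1990s: TFP = 5 − 0.168 − 3.397 = 1.435%.
The 2000s: TFP = 4 − 0.945 + 0.79 = 3.845%.
Difference = 1.435 − (3.845) = -2.41 pp.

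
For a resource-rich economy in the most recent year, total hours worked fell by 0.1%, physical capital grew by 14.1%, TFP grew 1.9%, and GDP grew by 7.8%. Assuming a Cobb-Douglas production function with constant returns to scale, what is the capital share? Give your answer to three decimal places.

The capital share is 0.423.

gY = gA + α·gK + (1−α)·gL, so gY − gA − gL = α(gK − gL).
7.8 − 1.9 + 0.1 = α × (14.1 − (-0.1)).
6 = 14.2 α, so α = 0.42254.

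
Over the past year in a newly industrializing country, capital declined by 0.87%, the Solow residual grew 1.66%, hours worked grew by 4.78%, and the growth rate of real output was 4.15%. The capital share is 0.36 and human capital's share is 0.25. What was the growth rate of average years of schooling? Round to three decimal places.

3.756%

Labor's share = 1 − 0.36 − 0.25 = 0.39.
gY = gA + 0.36×(-0.87) + 0.39×4.78 + 0.25×g.
0.25×g = 4.15 − 1.66 − 1.551 = 0.939.
g = 0.939 / 0.25 = 3.756%.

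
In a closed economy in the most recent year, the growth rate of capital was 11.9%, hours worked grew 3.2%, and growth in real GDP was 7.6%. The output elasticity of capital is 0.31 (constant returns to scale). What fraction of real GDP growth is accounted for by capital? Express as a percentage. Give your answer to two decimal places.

Capital contributed 0.31 × 11.9 = 3.689 pp.
Share of growth = 3.689 / 7.6 × 100 = 48.5395%.

48.54%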